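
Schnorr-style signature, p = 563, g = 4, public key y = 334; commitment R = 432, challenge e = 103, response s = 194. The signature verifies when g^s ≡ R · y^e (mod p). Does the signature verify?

g^s mod p:
4^2 = 16
4^4 ≡ 16^2 = 256
4^8 ≡ 256^2 = 65536 ≡ 228
4^16 ≡ 228^2 = 51984 ≡ 188
4^32 ≡ 188^2 = 35344 ≡ 438
4^64 ≡ 438^2 = 191844 ≡ 424
4^128 ≡ 424^2 = 179776 ≡ 179
194 = 128 + 64 + 2, so 4^194 ≡ 179·424·16 ≡ 508 (mod 563)
R · y^e mod p:
334^2 = 111556 ≡ 82
334^4 ≡ 82^2 = 6724 ≡ 531
334^8 ≡ 531^2 = 281961 ≡ 461
334^16 ≡ 461^2 = 212521 ≡ 270
334^32 ≡ 270^2 = 72900 ≡ 273
334^64 ≡ 273^2 = 74529 ≡ 213
103 = 64 + 32 + 4 + 2 + 1, so 334^103 ≡ 213·273·531·82·334 ≡ 413 (mod 563)
432·413 = 178416 ≡ 508 (mod 563)
508 ≡ 508 (mod 563); signature holds.

verifies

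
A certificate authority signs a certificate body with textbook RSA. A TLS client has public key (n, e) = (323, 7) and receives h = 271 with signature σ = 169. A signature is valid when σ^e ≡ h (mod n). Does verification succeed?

σ^7 mod 323 = 271
271 = h, so the signature checks out.

passes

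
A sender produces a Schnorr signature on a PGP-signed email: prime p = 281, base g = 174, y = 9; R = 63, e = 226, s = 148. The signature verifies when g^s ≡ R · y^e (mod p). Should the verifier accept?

g^s mod p:
174^148 mod 281 = 141
R · y^e mod p:
9^226 mod 281 = 29
63·29 = 1827 ≡ 141 (mod 281)
141 ≡ 141 (mod 281); signature holds.

accept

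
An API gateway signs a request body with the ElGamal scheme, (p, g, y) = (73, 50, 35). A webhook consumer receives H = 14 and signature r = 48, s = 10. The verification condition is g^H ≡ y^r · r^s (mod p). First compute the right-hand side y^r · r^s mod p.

57

35^2 = 1225 ≡ 57
35^4 ≡ 57^2 = 3249 ≡ 37
35^8 ≡ 37^2 = 1369 ≡ 55
35^16 ≡ 55^2 = 3025 ≡ 32
35^32 ≡ 32^2 = 1024 ≡ 2
48 = 32 + 16, so 35^48 ≡ 2·32 ≡ 64 (mod 73)
48^2 = 2304 ≡ 41
48^4 ≡ 41^2 = 1681 ≡ 2
48^8 ≡ 2^2 = 4
10 = 8 + 2, so 48^10 ≡ 4·41 ≡ 18 (mod 73)
y^r · r^s ≡ 64·18 = 1152 ≡ 57 (mod 73)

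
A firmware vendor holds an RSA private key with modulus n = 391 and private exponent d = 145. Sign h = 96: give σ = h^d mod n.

h^2 ≡ 96^2 = 9216 ≡ 223
h^4 ≡ 223^2 = 49729 ≡ 72
h^8 ≡ 72^2 = 5184 ≡ 101
h^16 ≡ 101^2 = 10201 ≡ 35
h^32 ≡ 35^2 = 1225 ≡ 52
h^64 ≡ 52^2 = 2704 ≡ 358
h^128 ≡ 358^2 = 128164 ≡ 307
145 = 128 + 16 + 1, so h^145 ≡ 307·35·96 ≡ 62 (mod 391)

62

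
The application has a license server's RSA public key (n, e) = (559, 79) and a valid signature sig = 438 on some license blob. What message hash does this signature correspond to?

sig^2 ≡ 438^2 = 191844 ≡ 107
sig^4 ≡ 107^2 = 11449 ≡ 269
sig^8 ≡ 269^2 = 72361 ≡ 250
sig^16 ≡ 250^2 = 62500 ≡ 451
sig^32 ≡ 451^2 = 203401 ≡ 484
sig^64 ≡ 484^2 = 234256 ≡ 35
79 = 64 + 8 + 4 + 2 + 1, so sig^79 ≡ 35·250·269·107·438 ≡ 22 (mod 559)

22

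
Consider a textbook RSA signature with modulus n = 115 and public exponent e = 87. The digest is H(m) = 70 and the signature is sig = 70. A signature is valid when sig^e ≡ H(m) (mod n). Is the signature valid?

sig^2 ≡ 70^2 = 4900 ≡ 70
sig^4 ≡ 70^2 = 4900 ≡ 70
sig^8 ≡ 70^2 = 4900 ≡ 70
sig^16 ≡ 70^2 = 4900 ≡ 70
sig^32 ≡ 70^2 = 4900 ≡ 70
sig^64 ≡ 70^2 = 4900 ≡ 70
87 = 64 + 16 + 4 + 2 + 1, so sig^87 ≡ 70·70·70·70·70 ≡ 70 (mod 115)
sig^87 mod 115 = 70 matches H(m).

valid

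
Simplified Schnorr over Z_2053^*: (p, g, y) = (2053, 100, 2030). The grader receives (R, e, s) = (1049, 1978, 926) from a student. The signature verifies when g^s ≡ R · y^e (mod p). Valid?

g^s mod p:
100^2 = 10000 ≡ 1788
100^4 ≡ 1788^2 = 3196944 ≡ 423
100^8 ≡ 423^2 = 178929 ≡ 318
100^16 ≡ 318^2 = 101124 ≡ 527
100^32 ≡ 527^2 = 277729 ≡ 574
100^64 ≡ 574^2 = 329476 ≡ 996
100^128 ≡ 996^2 = 992016 ≡ 417
100^256 ≡ 417^2 = 173889 ≡ 1437
100^512 ≡ 1437^2 = 2064969 ≡ 1704
926 = 512 + 256 + 128 + 16 + 8 + 4 + 2, so 100^926 ≡ 1704·1437·417·527·318·423·1788 ≡ 1607 (mod 2053)
R · y^e mod p:
2030^2 = 4120900 ≡ 529
2030^4 ≡ 529^2 = 279841 ≡ 633
2030^8 ≡ 633^2 = 400689 ≡ 354
2030^16 ≡ 354^2 = 125316 ≡ 83
2030^32 ≡ 83^2 = 6889 ≡ 730
2030^64 ≡ 730^2 = 532900 ≡ 1173
2030^128 ≡ 1173^2 = 1375929 ≡ 419
2030^256 ≡ 419^2 = 175561 ≡ 1056
2030^512 ≡ 1056^2 = 1115136 ≡ 357
2030^1024 ≡ 357^2 = 127449 ≡ 163
1978 = 1024 + 512 + 256 + 128 + 32 + 16 + 8 + 2, so 2030^1978 ≡ 163·357·1056·419·730·83·354·529 ≡ 1812 (mod 2053)
1049·1812 = 1900788 ≡ 1763 (mod 2053)
1607 ≠ 1763; the check fails.

no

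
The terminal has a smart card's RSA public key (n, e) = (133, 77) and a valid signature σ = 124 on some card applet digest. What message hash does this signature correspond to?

σ^2 ≡ 124^2 = 15376 ≡ 81
σ^4 ≡ 81^2 = 6561 ≡ 44
σ^8 ≡ 44^2 = 1936 ≡ 74
σ^16 ≡ 74^2 = 5476 ≡ 23
σ^32 ≡ 23^2 = 529 ≡ 130
σ^64 ≡ 130^2 = 16900 ≡ 9
77 = 64 + 8 + 4 + 1, so σ^77 ≡ 9·74·44·124 ≡ 3 (mod 133)

3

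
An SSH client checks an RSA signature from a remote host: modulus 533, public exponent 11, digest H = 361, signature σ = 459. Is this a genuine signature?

genuine

σ^2 ≡ 459^2 = 210681 ≡ 146
σ^4 ≡ 146^2 = 21316 ≡ 529
σ^8 ≡ 529^2 = 279841 ≡ 16
11 = 8 + 2 + 1, so σ^11 ≡ 16·146·459 ≡ 361 (mod 533)
Since 361 equals the digest 361, verification succeeds.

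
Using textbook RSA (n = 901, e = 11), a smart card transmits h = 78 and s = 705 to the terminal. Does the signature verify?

does not verify

Squares mod 901: s^1≡705, s^2≡574, s^4≡611, s^8≡307
11 = 8 + 2 + 1, so s^11 ≡ 307·574·705 ≡ 206 (mod 901)
The recovered value 206 does not match the digest 78.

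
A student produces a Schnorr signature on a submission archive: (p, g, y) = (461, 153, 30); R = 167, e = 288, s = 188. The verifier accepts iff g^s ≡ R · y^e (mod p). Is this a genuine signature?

genuine

g^s mod p:
Squares mod 461: 153^1≡153, 153^2≡359, 153^4≡262, 153^8≡416, 153^16≡181, 153^32≡30, 153^64≡439, 153^128≡23
188 = 128 + 32 + 16 + 8 + 4, so 153^188 ≡ 23·30·181·416·262 ≡ 262 (mod 461)
R · y^e mod p:
Squares mod 461: 30^1≡30, 30^2≡439, 30^4≡23, 30^8≡68, 30^16≡14, 30^32≡196, 30^64≡153, 30^128≡359, 30^256≡262
288 = 256 + 32, so 30^288 ≡ 262·196 ≡ 181 (mod 461)
167·181 = 30227 ≡ 262 (mod 461)
262 ≡ 262 (mod 461); signature holds.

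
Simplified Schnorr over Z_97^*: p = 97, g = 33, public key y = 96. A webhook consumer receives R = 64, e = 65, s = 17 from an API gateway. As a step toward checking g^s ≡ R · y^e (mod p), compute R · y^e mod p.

96^2 = 9216 ≡ 1
96^4 ≡ 1^2 = 1
96^8 ≡ 1^2 = 1
96^16 ≡ 1^2 = 1
96^32 ≡ 1^2 = 1
96^64 ≡ 1^2 = 1
65 = 64 + 1, so 96^65 ≡ 1·96 ≡ 96 (mod 97)
R · y^e ≡ 64·96 = 6144 ≡ 33 (mod 97)

33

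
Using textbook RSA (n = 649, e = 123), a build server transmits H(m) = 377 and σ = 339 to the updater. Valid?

σ^123 mod 649 = 377
Since 377 equals the digest 377, verification succeeds.

yes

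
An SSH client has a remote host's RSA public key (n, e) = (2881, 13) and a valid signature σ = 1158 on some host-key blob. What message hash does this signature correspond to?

σ^2 ≡ 1158^2 = 1340964 ≡ 1299
σ^4 ≡ 1299^2 = 1687401 ≡ 2016
σ^8 ≡ 2016^2 = 4064256 ≡ 2046
13 = 8 + 4 + 1, so σ^13 ≡ 2046·2016·1158 ≡ 2697 (mod 2881)

2697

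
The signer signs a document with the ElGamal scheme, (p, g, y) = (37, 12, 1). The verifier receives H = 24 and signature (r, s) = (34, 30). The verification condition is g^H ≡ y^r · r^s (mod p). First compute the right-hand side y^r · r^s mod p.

1^2 = 1
1^4 ≡ 1^2 = 1
1^8 ≡ 1^2 = 1
1^16 ≡ 1^2 = 1
1^32 ≡ 1^2 = 1
34 = 32 + 2, so 1^34 ≡ 1·1 ≡ 1 (mod 37)
34^2 = 1156 ≡ 9
34^4 ≡ 9^2 = 81 ≡ 7
34^8 ≡ 7^2 = 49 ≡ 12
34^16 ≡ 12^2 = 144 ≡ 33
30 = 16 + 8 + 4 + 2, so 34^30 ≡ 33·12·7·9 ≡ 10 (mod 37)
y^r · r^s ≡ 1·10 = 10 ≡ 10 (mod 37)

10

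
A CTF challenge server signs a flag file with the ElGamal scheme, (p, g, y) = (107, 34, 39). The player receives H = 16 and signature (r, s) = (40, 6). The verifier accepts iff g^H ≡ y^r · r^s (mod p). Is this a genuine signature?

genuine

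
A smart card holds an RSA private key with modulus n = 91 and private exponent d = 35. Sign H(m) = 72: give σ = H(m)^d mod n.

67

Squares mod 91: (H(m))^1≡72, (H(m))^2≡88, (H(m))^4≡9, (H(m))^8≡81, (H(m))^16≡9, (H(m))^32≡81
35 = 32 + 2 + 1, so (H(m))^35 ≡ 81·88·72 ≡ 67 (mod 91)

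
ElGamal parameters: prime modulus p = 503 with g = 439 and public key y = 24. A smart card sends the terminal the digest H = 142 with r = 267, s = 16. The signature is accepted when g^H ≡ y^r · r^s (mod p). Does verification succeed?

Left side g^H mod p:
439^2 = 192721 ≡ 72
439^4 ≡ 72^2 = 5184 ≡ 154
439^8 ≡ 154^2 = 23716 ≡ 75
439^16 ≡ 75^2 = 5625 ≡ 92
439^32 ≡ 92^2 = 8464 ≡ 416
439^64 ≡ 416^2 = 173056 ≡ 24
439^128 ≡ 24^2 = 576 ≡ 73
142 = 128 + 8 + 4 + 2, so 439^142 ≡ 73·75·154·72 ≡ 233 (mod 503)
Right side y^r · r^s mod p:
24^2 = 576 ≡ 73
24^4 ≡ 73^2 = 5329 ≡ 299
24^8 ≡ 299^2 = 89401 ≡ 370
24^16 ≡ 370^2 = 136900 ≡ 84
24^32 ≡ 84^2 = 7056 ≡ 14
24^64 ≡ 14^2 = 196
24^128 ≡ 196^2 = 38416 ≡ 188
24^256 ≡ 188^2 = 35344 ≡ 134
267 = 256 + 8 + 2 + 1, so 24^267 ≡ 134·370·73·24 ≡ 84 (mod 503)
267^2 = 71289 ≡ 366
267^4 ≡ 366^2 = 133956 ≡ 158
267^8 ≡ 158^2 = 24964 ≡ 317
267^16 ≡ 317^2 = 100489 ≡ 392
84·392 = 32928 ≡ 233 (mod 503)
233 ≡ 233 (mod 503), so the signature is genuine.

passes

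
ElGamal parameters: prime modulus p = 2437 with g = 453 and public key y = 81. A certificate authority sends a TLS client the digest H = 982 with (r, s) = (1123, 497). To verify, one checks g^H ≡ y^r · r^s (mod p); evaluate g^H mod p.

Squares mod 2437: 453^1≡453, 453^2≡501, 453^4≡2427, 453^8≡100, 453^16≡252, 453^32≡142, 453^64≡668, 453^128≡253, 453^256≡647, 453^512≡1882
982 = 512 + 256 + 128 + 64 + 16 + 4 + 2, so 453^982 ≡ 1882·647·253·668·252·2427·501 ≡ 369 (mod 2437)

369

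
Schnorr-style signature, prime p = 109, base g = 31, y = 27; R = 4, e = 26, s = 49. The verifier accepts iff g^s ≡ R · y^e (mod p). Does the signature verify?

g^s mod p:
31^2 = 961 ≡ 89
31^4 ≡ 89^2 = 7921 ≡ 73
31^8 ≡ 73^2 = 5329 ≡ 97
31^16 ≡ 97^2 = 9409 ≡ 35
31^32 ≡ 35^2 = 1225 ≡ 26
49 = 32 + 16 + 1, so 31^49 ≡ 26·35·31 ≡ 88 (mod 109)
R · y^e mod p:
27^2 = 729 ≡ 75
27^4 ≡ 75^2 = 5625 ≡ 66
27^8 ≡ 66^2 = 4356 ≡ 105
27^16 ≡ 105^2 = 11025 ≡ 16
26 = 16 + 8 + 2, so 27^26 ≡ 16·105·75 ≡ 105 (mod 109)
4·105 = 420 ≡ 93 (mod 109)
88 ≠ 93; the check fails.

does not verify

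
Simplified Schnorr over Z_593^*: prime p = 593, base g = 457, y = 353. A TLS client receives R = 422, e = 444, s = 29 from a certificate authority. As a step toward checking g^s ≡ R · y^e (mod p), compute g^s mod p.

422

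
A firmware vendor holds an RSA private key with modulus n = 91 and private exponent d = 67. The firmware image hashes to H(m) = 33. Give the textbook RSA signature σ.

19

(H(m))^2 ≡ 33^2 = 1089 ≡ 88
(H(m))^4 ≡ 88^2 = 7744 ≡ 9
(H(m))^8 ≡ 9^2 = 81
(H(m))^16 ≡ 81^2 = 6561 ≡ 9
(H(m))^32 ≡ 9^2 = 81
(H(m))^64 ≡ 81^2 = 6561 ≡ 9
67 = 64 + 2 + 1, so (H(m))^67 ≡ 9·88·33 ≡ 19 (mod 91)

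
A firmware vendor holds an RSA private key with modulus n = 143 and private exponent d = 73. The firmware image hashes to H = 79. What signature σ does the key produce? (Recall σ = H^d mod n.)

H^2 ≡ 79^2 = 6241 ≡ 92
H^4 ≡ 92^2 = 8464 ≡ 27
H^8 ≡ 27^2 = 729 ≡ 14
H^16 ≡ 14^2 = 196 ≡ 53
H^32 ≡ 53^2 = 2809 ≡ 92
H^64 ≡ 92^2 = 8464 ≡ 27
73 = 64 + 8 + 1, so H^73 ≡ 27·14·79 ≡ 118 (mod 143)

118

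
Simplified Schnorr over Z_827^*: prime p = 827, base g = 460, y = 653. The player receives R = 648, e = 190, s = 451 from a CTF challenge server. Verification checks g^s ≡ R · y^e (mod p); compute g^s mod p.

460^2 = 211600 ≡ 715
460^4 ≡ 715^2 = 511225 ≡ 139
460^8 ≡ 139^2 = 19321 ≡ 300
460^16 ≡ 300^2 = 90000 ≡ 684
460^32 ≡ 684^2 = 467856 ≡ 601
460^64 ≡ 601^2 = 361201 ≡ 629
460^128 ≡ 629^2 = 395641 ≡ 335
460^256 ≡ 335^2 = 112225 ≡ 580
451 = 256 + 128 + 64 + 2 + 1, so 460^451 ≡ 580·335·629·715·460 ≡ 517 (mod 827)

517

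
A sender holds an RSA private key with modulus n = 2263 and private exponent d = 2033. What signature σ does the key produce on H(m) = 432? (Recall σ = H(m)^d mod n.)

Squares mod 2263: (H(m))^1≡432, (H(m))^2≡1058, (H(m))^4≡1442, (H(m))^8≡1930, (H(m))^16≡2, (H(m))^32≡4, (H(m))^64≡16, (H(m))^128≡256, (H(m))^256≡2172, (H(m))^512≡1492, (H(m))^1024≡1535
2033 = 1024 + 512 + 256 + 128 + 64 + 32 + 16 + 1, so (H(m))^2033 ≡ 1535·1492·2172·256·16·4·2·432 ≡ 426 (mod 2263)

426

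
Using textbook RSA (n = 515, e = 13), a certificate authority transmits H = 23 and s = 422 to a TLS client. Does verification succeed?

fails

s^2 ≡ 422^2 = 178084 ≡ 409
s^4 ≡ 409^2 = 167281 ≡ 421
s^8 ≡ 421^2 = 177241 ≡ 81
13 = 8 + 4 + 1, so s^13 ≡ 81·421·422 ≡ 492 (mod 515)
s^13 mod 515 = 492, but H = 23.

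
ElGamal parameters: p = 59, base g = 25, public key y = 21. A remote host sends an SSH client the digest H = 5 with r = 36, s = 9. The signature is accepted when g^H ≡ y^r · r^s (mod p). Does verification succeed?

Left side g^H mod p:
25^5 mod 59 = 4
Right side y^r · r^s mod p:
21^36 mod 59 = 25
36^9 mod 59 = 45
25·45 = 1125 ≡ 4 (mod 59)
4 ≡ 4 (mod 59), so the signature is genuine.

passes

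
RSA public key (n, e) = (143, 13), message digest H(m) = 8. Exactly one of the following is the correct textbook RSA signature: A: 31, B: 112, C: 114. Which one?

Candidate A: Squares mod 143: 31^1≡31, 31^2≡103, 31^4≡27, 31^8≡14; 13 = 8 + 4 + 1, so 31^13 ≡ 14·27·31 ≡ 135 (mod 143)
Candidate B: Squares mod 143: 112^1≡112, 112^2≡103, 112^4≡27, 112^8≡14; 13 = 8 + 4 + 1, so 112^13 ≡ 14·27·112 ≡ 8 (mod 143)
  → matches H(m) = 8
Candidate C: Squares mod 143: 114^1≡114, 114^2≡126, 114^4≡3, 114^8≡9; 13 = 8 + 4 + 1, so 114^13 ≡ 9·3·114 ≡ 75 (mod 143)

B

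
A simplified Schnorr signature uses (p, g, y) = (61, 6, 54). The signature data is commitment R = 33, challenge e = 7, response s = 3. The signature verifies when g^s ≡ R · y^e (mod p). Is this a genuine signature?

forged

g^s mod p:
6^2 = 36
3 = 2 + 1, so 6^3 ≡ 36·6 ≡ 33 (mod 61)
R · y^e mod p:
54^2 = 2916 ≡ 49
54^4 ≡ 49^2 = 2401 ≡ 22
7 = 4 + 2 + 1, so 54^7 ≡ 22·49·54 ≡ 18 (mod 61)
33·18 = 594 ≡ 45 (mod 61)
33 ≠ 45; the check fails.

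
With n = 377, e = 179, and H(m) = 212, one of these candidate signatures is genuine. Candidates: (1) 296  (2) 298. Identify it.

Candidate 1: Squares mod 377: 296^1≡296, 296^2≡152, 296^4≡107, 296^8≡139, 296^16≡94, 296^32≡165, 296^64≡81, 296^128≡152; 179 = 128 + 32 + 16 + 2 + 1, so 296^179 ≡ 152·165·94·152·296 ≡ 212 (mod 377)
  → matches H(m) = 212
Candidate 2: Squares mod 377: 298^1≡298, 298^2≡209, 298^4≡326, 298^8≡339, 298^16≡313, 298^32≡326, 298^64≡339, 298^128≡313; 179 = 128 + 32 + 16 + 2 + 1, so 298^179 ≡ 313·326·313·209·298 ≡ 90 (mod 377)

1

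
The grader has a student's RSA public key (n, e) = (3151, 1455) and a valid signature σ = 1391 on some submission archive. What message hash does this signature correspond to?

2435

σ^1455 mod 3151 = 2435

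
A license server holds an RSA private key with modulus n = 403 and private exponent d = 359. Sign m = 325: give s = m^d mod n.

91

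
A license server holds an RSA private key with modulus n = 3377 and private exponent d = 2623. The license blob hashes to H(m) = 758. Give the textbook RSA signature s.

384

(H(m))^2 ≡ 758^2 = 574564 ≡ 474
(H(m))^4 ≡ 474^2 = 224676 ≡ 1794
(H(m))^8 ≡ 1794^2 = 3218436 ≡ 155
(H(m))^16 ≡ 155^2 = 24025 ≡ 386
(H(m))^32 ≡ 386^2 = 148996 ≡ 408
(H(m))^64 ≡ 408^2 = 166464 ≡ 991
(H(m))^128 ≡ 991^2 = 982081 ≡ 2751
(H(m))^256 ≡ 2751^2 = 7568001 ≡ 144
(H(m))^512 ≡ 144^2 = 20736 ≡ 474
(H(m))^1024 ≡ 474^2 = 224676 ≡ 1794
(H(m))^2048 ≡ 1794^2 = 3218436 ≡ 155
2623 = 2048 + 512 + 32 + 16 + 8 + 4 + 2 + 1, so (H(m))^2623 ≡ 155·474·408·386·155·1794·474·758 ≡ 384 (mod 3377)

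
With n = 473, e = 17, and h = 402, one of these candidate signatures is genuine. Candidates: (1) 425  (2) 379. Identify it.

1

Candidate 1: Squares mod 473: 425^1≡425, 425^2≡412, 425^4≡410, 425^8≡185, 425^16≡169; 17 = 16 + 1, so 425^17 ≡ 169·425 ≡ 402 (mod 473)
  → matches h = 402
Candidate 2: Squares mod 473: 379^1≡379, 379^2≡322, 379^4≡97, 379^8≡422, 379^16≡236; 17 = 16 + 1, so 379^17 ≡ 236·379 ≡ 47 (mod 473)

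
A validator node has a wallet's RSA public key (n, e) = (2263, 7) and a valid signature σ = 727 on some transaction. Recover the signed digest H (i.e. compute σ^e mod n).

Squares mod 2263: σ^1≡727, σ^2≡1250, σ^4≡1030
7 = 4 + 2 + 1, so σ^7 ≡ 1030·1250·727 ≡ 1755 (mod 2263)

1755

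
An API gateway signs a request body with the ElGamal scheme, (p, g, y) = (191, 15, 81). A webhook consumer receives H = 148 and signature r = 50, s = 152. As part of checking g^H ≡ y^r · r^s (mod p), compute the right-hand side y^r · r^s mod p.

81^2 = 6561 ≡ 67
81^4 ≡ 67^2 = 4489 ≡ 96
81^8 ≡ 96^2 = 9216 ≡ 48
81^16 ≡ 48^2 = 2304 ≡ 12
81^32 ≡ 12^2 = 144
50 = 32 + 16 + 2, so 81^50 ≡ 144·12·67 ≡ 30 (mod 191)
50^2 = 2500 ≡ 17
50^4 ≡ 17^2 = 289 ≡ 98
50^8 ≡ 98^2 = 9604 ≡ 54
50^16 ≡ 54^2 = 2916 ≡ 51
50^32 ≡ 51^2 = 2601 ≡ 118
50^64 ≡ 118^2 = 13924 ≡ 172
50^128 ≡ 172^2 = 29584 ≡ 170
152 = 128 + 16 + 8, so 50^152 ≡ 170·51·54 ≡ 39 (mod 191)
y^r · r^s ≡ 30·39 = 1170 ≡ 24 (mod 191)

24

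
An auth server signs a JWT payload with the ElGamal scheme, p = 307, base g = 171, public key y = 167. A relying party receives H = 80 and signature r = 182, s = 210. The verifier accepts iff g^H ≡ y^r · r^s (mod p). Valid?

yes

Left side g^H mod p:
171^2 = 29241 ≡ 76
171^4 ≡ 76^2 = 5776 ≡ 250
171^8 ≡ 250^2 = 62500 ≡ 179
171^16 ≡ 179^2 = 32041 ≡ 113
171^32 ≡ 113^2 = 12769 ≡ 182
171^64 ≡ 182^2 = 33124 ≡ 275
80 = 64 + 16, so 171^80 ≡ 275·113 ≡ 68 (mod 307)
Right side y^r · r^s mod p:
167^2 = 27889 ≡ 259
167^4 ≡ 259^2 = 67081 ≡ 155
167^8 ≡ 155^2 = 24025 ≡ 79
167^16 ≡ 79^2 = 6241 ≡ 101
167^32 ≡ 101^2 = 10201 ≡ 70
167^64 ≡ 70^2 = 4900 ≡ 295
167^128 ≡ 295^2 = 87025 ≡ 144
182 = 128 + 32 + 16 + 4 + 2, so 167^182 ≡ 144·70·101·155·259 ≡ 16 (mod 307)
182^2 = 33124 ≡ 275
182^4 ≡ 275^2 = 75625 ≡ 103
182^8 ≡ 103^2 = 10609 ≡ 171
182^16 ≡ 171^2 = 29241 ≡ 76
182^32 ≡ 76^2 = 5776 ≡ 250
182^64 ≡ 250^2 = 62500 ≡ 179
182^128 ≡ 179^2 = 32041 ≡ 113
210 = 128 + 64 + 16 + 2, so 182^210 ≡ 113·179·76·275 ≡ 81 (mod 307)
16·81 = 1296 ≡ 68 (mod 307)
68 ≡ 68 (mod 307), so the signature is genuine.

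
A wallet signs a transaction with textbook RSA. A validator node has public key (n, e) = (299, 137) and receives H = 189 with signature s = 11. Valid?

yes

Squares mod 299: s^1≡11, s^2≡121, s^4≡289, s^8≡100, s^16≡133, s^32≡48, s^64≡211, s^128≡269
137 = 128 + 8 + 1, so s^137 ≡ 269·100·11 ≡ 189 (mod 299)
s^137 mod 299 = 189 matches H.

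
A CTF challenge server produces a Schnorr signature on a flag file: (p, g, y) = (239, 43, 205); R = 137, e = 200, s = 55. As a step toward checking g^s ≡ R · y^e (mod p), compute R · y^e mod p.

205^2 = 42025 ≡ 200
205^4 ≡ 200^2 = 40000 ≡ 87
205^8 ≡ 87^2 = 7569 ≡ 160
205^16 ≡ 160^2 = 25600 ≡ 27
205^32 ≡ 27^2 = 729 ≡ 12
205^64 ≡ 12^2 = 144
205^128 ≡ 144^2 = 20736 ≡ 182
200 = 128 + 64 + 8, so 205^200 ≡ 182·144·160 ≡ 25 (mod 239)
R · y^e ≡ 137·25 = 3425 ≡ 79 (mod 239)

79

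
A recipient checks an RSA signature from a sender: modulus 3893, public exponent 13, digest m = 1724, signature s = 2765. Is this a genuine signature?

genuine

Squares mod 3893: s^1≡2765, s^2≡3266, s^4≡3829, s^8≡203
13 = 8 + 4 + 1, so s^13 ≡ 203·3829·2765 ≡ 1724 (mod 3893)
s^13 mod 3893 = 1724 matches m.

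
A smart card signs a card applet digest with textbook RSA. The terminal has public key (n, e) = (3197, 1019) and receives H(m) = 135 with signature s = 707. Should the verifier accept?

s^1019 mod 3197 = 135
135 = H(m), so the signature checks out.

accept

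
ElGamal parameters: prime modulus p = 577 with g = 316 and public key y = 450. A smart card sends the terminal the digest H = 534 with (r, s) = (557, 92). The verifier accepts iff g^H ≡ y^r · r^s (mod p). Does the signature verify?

verifies

Left side g^H mod p:
316^2 = 99856 ≡ 35
316^4 ≡ 35^2 = 1225 ≡ 71
316^8 ≡ 71^2 = 5041 ≡ 425
316^16 ≡ 425^2 = 180625 ≡ 24
316^32 ≡ 24^2 = 576
316^64 ≡ 576^2 = 331776 ≡ 1
316^128 ≡ 1^2 = 1
316^256 ≡ 1^2 = 1
316^512 ≡ 1^2 = 1
534 = 512 + 16 + 4 + 2, so 316^534 ≡ 1·24·71·35 ≡ 209 (mod 577)
Right side y^r · r^s mod p:
450^2 = 202500 ≡ 550
450^4 ≡ 550^2 = 302500 ≡ 152
450^8 ≡ 152^2 = 23104 ≡ 24
450^16 ≡ 24^2 = 576
450^32 ≡ 576^2 = 331776 ≡ 1
450^64 ≡ 1^2 = 1
450^128 ≡ 1^2 = 1
450^256 ≡ 1^2 = 1
450^512 ≡ 1^2 = 1
557 = 512 + 32 + 8 + 4 + 1, so 450^557 ≡ 1·1·24·152·450 ≡ 35 (mod 577)
557^2 = 310249 ≡ 400
557^4 ≡ 400^2 = 160000 ≡ 171
557^8 ≡ 171^2 = 29241 ≡ 391
557^16 ≡ 391^2 = 152881 ≡ 553
557^32 ≡ 553^2 = 305809 ≡ 576
557^64 ≡ 576^2 = 331776 ≡ 1
92 = 64 + 16 + 8 + 4, so 557^92 ≡ 1·553·391·171 ≡ 550 (mod 577)
35·550 = 19250 ≡ 209 (mod 577)
209 ≡ 209 (mod 577), so the signature is genuine.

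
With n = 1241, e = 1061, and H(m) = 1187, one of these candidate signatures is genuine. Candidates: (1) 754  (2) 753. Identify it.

Candidate 1: 754^1061 mod 1241 = 806
Candidate 2: 753^1061 mod 1241 = 1187
  → matches H(m) = 1187

2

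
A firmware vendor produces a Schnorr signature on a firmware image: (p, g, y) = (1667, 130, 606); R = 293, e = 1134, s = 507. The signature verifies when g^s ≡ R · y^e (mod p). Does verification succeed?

g^s mod p:
130^2 = 16900 ≡ 230
130^4 ≡ 230^2 = 52900 ≡ 1223
130^8 ≡ 1223^2 = 1495729 ≡ 430
130^16 ≡ 430^2 = 184900 ≡ 1530
130^32 ≡ 1530^2 = 2340900 ≡ 432
130^64 ≡ 432^2 = 186624 ≡ 1587
130^128 ≡ 1587^2 = 2518569 ≡ 1399
130^256 ≡ 1399^2 = 1957201 ≡ 143
507 = 256 + 128 + 64 + 32 + 16 + 8 + 2 + 1, so 130^507 ≡ 143·1399·1587·432·1530·430·230·130 ≡ 1441 (mod 1667)
R · y^e mod p:
606^2 = 367236 ≡ 496
606^4 ≡ 496^2 = 246016 ≡ 967
606^8 ≡ 967^2 = 935089 ≡ 1569
606^16 ≡ 1569^2 = 2461761 ≡ 1269
606^32 ≡ 1269^2 = 1610361 ≡ 39
606^64 ≡ 39^2 = 1521
606^128 ≡ 1521^2 = 2313441 ≡ 1312
606^256 ≡ 1312^2 = 1721344 ≡ 1000
606^512 ≡ 1000^2 = 1000000 ≡ 1467
606^1024 ≡ 1467^2 = 2152089 ≡ 1659
1134 = 1024 + 64 + 32 + 8 + 4 + 2, so 606^1134 ≡ 1659·1521·39·1569·967·496 ≡ 1359 (mod 1667)
293·1359 = 398187 ≡ 1441 (mod 1667)
1441 ≡ 1441 (mod 1667); signature holds.

passes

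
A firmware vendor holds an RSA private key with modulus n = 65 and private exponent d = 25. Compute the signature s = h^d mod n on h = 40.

40

Squares mod 65: h^1≡40, h^2≡40, h^4≡40, h^8≡40, h^16≡40
25 = 16 + 8 + 1, so h^25 ≡ 40·40·40 ≡ 40 (mod 65)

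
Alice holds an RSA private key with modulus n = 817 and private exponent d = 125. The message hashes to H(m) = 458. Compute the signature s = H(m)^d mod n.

(H(m))^2 ≡ 458^2 = 209764 ≡ 612
(H(m))^4 ≡ 612^2 = 374544 ≡ 358
(H(m))^8 ≡ 358^2 = 128164 ≡ 712
(H(m))^16 ≡ 712^2 = 506944 ≡ 404
(H(m))^32 ≡ 404^2 = 163216 ≡ 633
(H(m))^64 ≡ 633^2 = 400689 ≡ 359
125 = 64 + 32 + 16 + 8 + 4 + 1, so (H(m))^125 ≡ 359·633·404·712·358·458 ≡ 751 (mod 817)

751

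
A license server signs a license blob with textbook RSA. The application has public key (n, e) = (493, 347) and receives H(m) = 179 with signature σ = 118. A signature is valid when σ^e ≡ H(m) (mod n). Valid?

σ^347 mod 493 = 424
σ^347 mod 493 = 424, but H(m) = 179.

no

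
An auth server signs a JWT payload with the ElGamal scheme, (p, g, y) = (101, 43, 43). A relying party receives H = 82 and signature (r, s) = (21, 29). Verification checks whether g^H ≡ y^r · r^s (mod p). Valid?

yes

Left side g^H mod p:
43^2 = 1849 ≡ 31
43^4 ≡ 31^2 = 961 ≡ 52
43^8 ≡ 52^2 = 2704 ≡ 78
43^16 ≡ 78^2 = 6084 ≡ 24
43^32 ≡ 24^2 = 576 ≡ 71
43^64 ≡ 71^2 = 5041 ≡ 92
82 = 64 + 16 + 2, so 43^82 ≡ 92·24·31 ≡ 71 (mod 101)
Right side y^r · r^s mod p:
43^2 = 1849 ≡ 31
43^4 ≡ 31^2 = 961 ≡ 52
43^8 ≡ 52^2 = 2704 ≡ 78
43^16 ≡ 78^2 = 6084 ≡ 24
21 = 16 + 4 + 1, so 43^21 ≡ 24·52·43 ≡ 33 (mod 101)
21^2 = 441 ≡ 37
21^4 ≡ 37^2 = 1369 ≡ 56
21^8 ≡ 56^2 = 3136 ≡ 5
21^16 ≡ 5^2 = 25
29 = 16 + 8 + 4 + 1, so 21^29 ≡ 25·5·56·21 ≡ 45 (mod 101)
33·45 = 1485 ≡ 71 (mod 101)
71 ≡ 71 (mod 101), so the signature is genuine.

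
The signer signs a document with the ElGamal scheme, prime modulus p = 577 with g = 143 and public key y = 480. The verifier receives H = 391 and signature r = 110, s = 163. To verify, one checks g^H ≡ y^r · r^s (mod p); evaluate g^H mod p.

143^391 mod 577 = 226

226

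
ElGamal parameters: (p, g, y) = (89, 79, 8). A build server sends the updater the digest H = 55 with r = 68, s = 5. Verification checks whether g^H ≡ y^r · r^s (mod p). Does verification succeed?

Left side g^H mod p:
79^2 = 6241 ≡ 11
79^4 ≡ 11^2 = 121 ≡ 32
79^8 ≡ 32^2 = 1024 ≡ 45
79^16 ≡ 45^2 = 2025 ≡ 67
79^32 ≡ 67^2 = 4489 ≡ 39
55 = 32 + 16 + 4 + 2 + 1, so 79^55 ≡ 39·67·32·11·79 ≡ 34 (mod 89)
Right side y^r · r^s mod p:
8^2 = 64
8^4 ≡ 64^2 = 4096 ≡ 2
8^8 ≡ 2^2 = 4
8^16 ≡ 4^2 = 16
8^32 ≡ 16^2 = 256 ≡ 78
8^64 ≡ 78^2 = 6084 ≡ 32
68 = 64 + 4, so 8^68 ≡ 32·2 ≡ 64 (mod 89)
68^2 = 4624 ≡ 85
68^4 ≡ 85^2 = 7225 ≡ 16
5 = 4 + 1, so 68^5 ≡ 16·68 ≡ 20 (mod 89)
64·20 = 1280 ≡ 34 (mod 89)
34 ≡ 34 (mod 89), so the signature is genuine.

passes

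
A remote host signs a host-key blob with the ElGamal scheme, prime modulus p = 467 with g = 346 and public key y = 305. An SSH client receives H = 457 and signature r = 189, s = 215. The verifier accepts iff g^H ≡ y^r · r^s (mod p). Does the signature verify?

does not verify

Left side g^H mod p:
346^2 = 119716 ≡ 164
346^4 ≡ 164^2 = 26896 ≡ 277
346^8 ≡ 277^2 = 76729 ≡ 141
346^16 ≡ 141^2 = 19881 ≡ 267
346^32 ≡ 267^2 = 71289 ≡ 305
346^64 ≡ 305^2 = 93025 ≡ 92
346^128 ≡ 92^2 = 8464 ≡ 58
346^256 ≡ 58^2 = 3364 ≡ 95
457 = 256 + 128 + 64 + 8 + 1, so 346^457 ≡ 95·58·92·141·346 ≡ 15 (mod 467)
Right side y^r · r^s mod p:
305^2 = 93025 ≡ 92
305^4 ≡ 92^2 = 8464 ≡ 58
305^8 ≡ 58^2 = 3364 ≡ 95
305^16 ≡ 95^2 = 9025 ≡ 152
305^32 ≡ 152^2 = 23104 ≡ 221
305^64 ≡ 221^2 = 48841 ≡ 273
305^128 ≡ 273^2 = 74529 ≡ 276
189 = 128 + 32 + 16 + 8 + 4 + 1, so 305^189 ≡ 276·221·152·95·58·305 ≡ 436 (mod 467)
189^2 = 35721 ≡ 229
189^4 ≡ 229^2 = 52441 ≡ 137
189^8 ≡ 137^2 = 18769 ≡ 89
189^16 ≡ 89^2 = 7921 ≡ 449
189^32 ≡ 449^2 = 201601 ≡ 324
189^64 ≡ 324^2 = 104976 ≡ 368
189^128 ≡ 368^2 = 135424 ≡ 461
215 = 128 + 64 + 16 + 4 + 2 + 1, so 189^215 ≡ 461·368·449·137·229·189 ≡ 369 (mod 467)
436·369 = 160884 ≡ 236 (mod 467)
15 ≠ 236, so verification fails.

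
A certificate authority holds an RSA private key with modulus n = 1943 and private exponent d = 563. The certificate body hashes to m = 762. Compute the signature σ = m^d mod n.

1295

Squares mod 1943: m^1≡762, m^2≡1630, m^4≡819, m^8≡426, m^16≡777, m^32≡1399, m^64≡600, m^128≡545, m^256≡1689, m^512≡397
563 = 512 + 32 + 16 + 2 + 1, so m^563 ≡ 397·1399·777·1630·762 ≡ 1295 (mod 1943)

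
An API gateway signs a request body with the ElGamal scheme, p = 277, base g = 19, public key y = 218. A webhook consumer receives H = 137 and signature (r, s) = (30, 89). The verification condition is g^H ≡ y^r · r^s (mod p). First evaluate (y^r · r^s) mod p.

175

218^2 = 47524 ≡ 157
218^4 ≡ 157^2 = 24649 ≡ 273
218^8 ≡ 273^2 = 74529 ≡ 16
218^16 ≡ 16^2 = 256
30 = 16 + 8 + 4 + 2, so 218^30 ≡ 256·16·273·157 ≡ 211 (mod 277)
30^2 = 900 ≡ 69
30^4 ≡ 69^2 = 4761 ≡ 52
30^8 ≡ 52^2 = 2704 ≡ 211
30^16 ≡ 211^2 = 44521 ≡ 201
30^32 ≡ 201^2 = 40401 ≡ 236
30^64 ≡ 236^2 = 55696 ≡ 19
89 = 64 + 16 + 8 + 1, so 30^89 ≡ 19·201·211·30 ≡ 203 (mod 277)
y^r · r^s ≡ 211·203 = 42833 ≡ 175 (mod 277)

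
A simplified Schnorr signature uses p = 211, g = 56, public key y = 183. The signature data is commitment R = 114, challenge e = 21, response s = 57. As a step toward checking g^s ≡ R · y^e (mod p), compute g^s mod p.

56^2 = 3136 ≡ 182
56^4 ≡ 182^2 = 33124 ≡ 208
56^8 ≡ 208^2 = 43264 ≡ 9
56^16 ≡ 9^2 = 81
56^32 ≡ 81^2 = 6561 ≡ 20
57 = 32 + 16 + 8 + 1, so 56^57 ≡ 20·81·9·56 ≡ 121 (mod 211)

121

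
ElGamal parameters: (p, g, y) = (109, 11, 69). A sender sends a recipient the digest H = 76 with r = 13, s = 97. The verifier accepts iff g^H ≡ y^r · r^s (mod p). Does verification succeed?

Left side g^H mod p:
11^2 = 121 ≡ 12
11^4 ≡ 12^2 = 144 ≡ 35
11^8 ≡ 35^2 = 1225 ≡ 26
11^16 ≡ 26^2 = 676 ≡ 22
11^32 ≡ 22^2 = 484 ≡ 48
11^64 ≡ 48^2 = 2304 ≡ 15
76 = 64 + 8 + 4, so 11^76 ≡ 15·26·35 ≡ 25 (mod 109)
Right side y^r · r^s mod p:
69^2 = 4761 ≡ 74
69^4 ≡ 74^2 = 5476 ≡ 26
69^8 ≡ 26^2 = 676 ≡ 22
13 = 8 + 4 + 1, so 69^13 ≡ 22·26·69 ≡ 10 (mod 109)
13^2 = 169 ≡ 60
13^4 ≡ 60^2 = 3600 ≡ 3
13^8 ≡ 3^2 = 9
13^16 ≡ 9^2 = 81
13^32 ≡ 81^2 = 6561 ≡ 21
13^64 ≡ 21^2 = 441 ≡ 5
97 = 64 + 32 + 1, so 13^97 ≡ 5·21·13 ≡ 57 (mod 109)
10·57 = 570 ≡ 25 (mod 109)
25 ≡ 25 (mod 109), so the signature is genuine.

passes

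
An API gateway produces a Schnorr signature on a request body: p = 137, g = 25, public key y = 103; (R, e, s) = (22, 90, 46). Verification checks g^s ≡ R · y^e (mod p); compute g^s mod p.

Squares mod 137: 25^1≡25, 25^2≡77, 25^4≡38, 25^8≡74, 25^16≡133, 25^32≡16
46 = 32 + 8 + 4 + 2, so 25^46 ≡ 16·74·38·77 ≡ 65 (mod 137)

65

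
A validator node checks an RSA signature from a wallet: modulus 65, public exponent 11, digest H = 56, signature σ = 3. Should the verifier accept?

σ^2 ≡ 3^2 = 9
σ^4 ≡ 9^2 = 81 ≡ 16
σ^8 ≡ 16^2 = 256 ≡ 61
11 = 8 + 2 + 1, so σ^11 ≡ 61·9·3 ≡ 22 (mod 65)
The recovered value 22 does not match the digest 56.

reject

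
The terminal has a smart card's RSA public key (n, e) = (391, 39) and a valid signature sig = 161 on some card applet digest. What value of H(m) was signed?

253

Squares mod 391: sig^1≡161, sig^2≡115, sig^4≡322, sig^8≡69, sig^16≡69, sig^32≡69
39 = 32 + 4 + 2 + 1, so sig^39 ≡ 69·322·115·161 ≡ 253 (mod 391)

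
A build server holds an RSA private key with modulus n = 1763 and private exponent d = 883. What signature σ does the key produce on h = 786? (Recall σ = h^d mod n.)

h^883 mod 1763 = 958

958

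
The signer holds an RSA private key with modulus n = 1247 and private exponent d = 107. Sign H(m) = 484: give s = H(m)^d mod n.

(H(m))^2 ≡ 484^2 = 234256 ≡ 1067
(H(m))^4 ≡ 1067^2 = 1138489 ≡ 1225
(H(m))^8 ≡ 1225^2 = 1500625 ≡ 484
(H(m))^16 ≡ 484^2 = 234256 ≡ 1067
(H(m))^32 ≡ 1067^2 = 1138489 ≡ 1225
(H(m))^64 ≡ 1225^2 = 1500625 ≡ 484
107 = 64 + 32 + 8 + 2 + 1, so (H(m))^107 ≡ 484·1225·484·1067·484 ≡ 1067 (mod 1247)

1067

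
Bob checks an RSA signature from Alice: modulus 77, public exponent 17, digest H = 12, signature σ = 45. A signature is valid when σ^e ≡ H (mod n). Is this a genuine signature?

genuine

σ^2 ≡ 45^2 = 2025 ≡ 23
σ^4 ≡ 23^2 = 529 ≡ 67
σ^8 ≡ 67^2 = 4489 ≡ 23
σ^16 ≡ 23^2 = 529 ≡ 67
17 = 16 + 1, so σ^17 ≡ 67·45 ≡ 12 (mod 77)
σ^17 mod 77 = 12 matches H.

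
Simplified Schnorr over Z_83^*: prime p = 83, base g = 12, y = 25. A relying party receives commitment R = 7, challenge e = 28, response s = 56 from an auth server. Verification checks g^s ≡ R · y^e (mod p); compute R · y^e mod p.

25^2 = 625 ≡ 44
25^4 ≡ 44^2 = 1936 ≡ 27
25^8 ≡ 27^2 = 729 ≡ 65
25^16 ≡ 65^2 = 4225 ≡ 75
28 = 16 + 8 + 4, so 25^28 ≡ 75·65·27 ≡ 70 (mod 83)
R · y^e ≡ 7·70 = 490 ≡ 75 (mod 83)

75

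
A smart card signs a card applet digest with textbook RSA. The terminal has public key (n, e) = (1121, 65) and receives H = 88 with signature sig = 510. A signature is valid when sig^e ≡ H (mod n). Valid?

sig^2 ≡ 510^2 = 260100 ≡ 28
sig^4 ≡ 28^2 = 784
sig^8 ≡ 784^2 = 614656 ≡ 348
sig^16 ≡ 348^2 = 121104 ≡ 36
sig^32 ≡ 36^2 = 1296 ≡ 175
sig^64 ≡ 175^2 = 30625 ≡ 358
65 = 64 + 1, so sig^65 ≡ 358·510 ≡ 978 (mod 1121)
The recovered value 978 does not match the digest 88.

no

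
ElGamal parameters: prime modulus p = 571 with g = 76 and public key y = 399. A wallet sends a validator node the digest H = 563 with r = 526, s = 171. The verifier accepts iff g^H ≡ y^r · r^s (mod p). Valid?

Left side g^H mod p:
76^563 mod 571 = 3
Right side y^r · r^s mod p:
399^526 mod 571 = 441
526^171 mod 571 = 90
441·90 = 39690 ≡ 291 (mod 571)
3 ≠ 291, so verification fails.

no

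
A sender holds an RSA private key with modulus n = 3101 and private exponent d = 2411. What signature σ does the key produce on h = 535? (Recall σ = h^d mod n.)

1461

h^2 ≡ 535^2 = 286225 ≡ 933
h^4 ≡ 933^2 = 870489 ≡ 2209
h^8 ≡ 2209^2 = 4879681 ≡ 1808
h^16 ≡ 1808^2 = 3268864 ≡ 410
h^32 ≡ 410^2 = 168100 ≡ 646
h^64 ≡ 646^2 = 417316 ≡ 1782
h^128 ≡ 1782^2 = 3175524 ≡ 100
h^256 ≡ 100^2 = 10000 ≡ 697
h^512 ≡ 697^2 = 485809 ≡ 2053
h^1024 ≡ 2053^2 = 4214809 ≡ 550
h^2048 ≡ 550^2 = 302500 ≡ 1703
2411 = 2048 + 256 + 64 + 32 + 8 + 2 + 1, so h^2411 ≡ 1703·697·1782·646·1808·933·535 ≡ 1461 (mod 3101)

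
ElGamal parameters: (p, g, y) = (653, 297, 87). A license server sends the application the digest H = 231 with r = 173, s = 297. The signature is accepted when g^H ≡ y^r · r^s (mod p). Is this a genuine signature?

genuine

Left side g^H mod p:
Squares mod 653: 297^1≡297, 297^2≡54, 297^4≡304, 297^8≡343, 297^16≡109, 297^32≡127, 297^64≡457, 297^128≡542
231 = 128 + 64 + 32 + 4 + 2 + 1, so 297^231 ≡ 542·457·127·304·54·297 ≡ 481 (mod 653)
Right side y^r · r^s mod p:
Squares mod 653: 87^1≡87, 87^2≡386, 87^4≡112, 87^8≡137, 87^16≡485, 87^32≡145, 87^64≡129, 87^128≡316
173 = 128 + 32 + 8 + 4 + 1, so 87^173 ≡ 316·145·137·112·87 ≡ 11 (mod 653)
Squares mod 653: 173^1≡173, 173^2≡544, 173^4≡127, 173^8≡457, 173^16≡542, 173^32≡567, 173^64≡213, 173^128≡312, 173^256≡47
297 = 256 + 32 + 8 + 1, so 173^297 ≡ 47·567·457·173 ≡ 578 (mod 653)
11·578 = 6358 ≡ 481 (mod 653)
481 ≡ 481 (mod 653), so the signature is genuine.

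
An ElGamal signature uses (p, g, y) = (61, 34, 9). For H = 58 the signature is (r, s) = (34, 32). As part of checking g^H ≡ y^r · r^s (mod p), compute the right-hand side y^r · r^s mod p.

20

9^34 mod 61 = 34
34^32 mod 61 = 58
y^r · r^s ≡ 34·58 = 1972 ≡ 20 (mod 61)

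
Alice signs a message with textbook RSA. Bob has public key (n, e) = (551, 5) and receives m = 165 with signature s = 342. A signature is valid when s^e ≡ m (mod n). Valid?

no

Squares mod 551: s^1≡342, s^2≡152, s^4≡513
5 = 4 + 1, so s^5 ≡ 513·342 ≡ 228 (mod 551)
s^5 mod 551 = 228, but m = 165.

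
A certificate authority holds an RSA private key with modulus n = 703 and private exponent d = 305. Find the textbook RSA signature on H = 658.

H^2 ≡ 658^2 = 432964 ≡ 619
H^4 ≡ 619^2 = 383161 ≡ 26
H^8 ≡ 26^2 = 676
H^16 ≡ 676^2 = 456976 ≡ 26
H^32 ≡ 26^2 = 676
H^64 ≡ 676^2 = 456976 ≡ 26
H^128 ≡ 26^2 = 676
H^256 ≡ 676^2 = 456976 ≡ 26
305 = 256 + 32 + 16 + 1, so H^305 ≡ 26·676·26·658 ≡ 236 (mod 703)

236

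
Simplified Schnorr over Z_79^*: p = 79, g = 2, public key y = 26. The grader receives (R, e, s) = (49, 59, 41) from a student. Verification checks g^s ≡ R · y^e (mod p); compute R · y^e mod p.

4

26^2 = 676 ≡ 44
26^4 ≡ 44^2 = 1936 ≡ 40
26^8 ≡ 40^2 = 1600 ≡ 20
26^16 ≡ 20^2 = 400 ≡ 5
26^32 ≡ 5^2 = 25
59 = 32 + 16 + 8 + 2 + 1, so 26^59 ≡ 25·5·20·44·26 ≡ 42 (mod 79)
R · y^e ≡ 49·42 = 2058 ≡ 4 (mod 79)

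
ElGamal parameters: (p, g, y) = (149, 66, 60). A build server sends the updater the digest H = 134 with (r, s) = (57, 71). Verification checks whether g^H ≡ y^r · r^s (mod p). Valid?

Left side g^H mod p:
Squares mod 149: 66^1≡66, 66^2≡35, 66^4≡33, 66^8≡46, 66^16≡30, 66^32≡6, 66^64≡36, 66^128≡104
134 = 128 + 4 + 2, so 66^134 ≡ 104·33·35 ≡ 26 (mod 149)
Right side y^r · r^s mod p:
Squares mod 149: 60^1≡60, 60^2≡24, 60^4≡129, 60^8≡102, 60^16≡123, 60^32≡80
57 = 32 + 16 + 8 + 1, so 60^57 ≡ 80·123·102·60 ≡ 66 (mod 149)
Squares mod 149: 57^1≡57, 57^2≡120, 57^4≡96, 57^8≡127, 57^16≡37, 57^32≡28, 57^64≡39
71 = 64 + 4 + 2 + 1, so 57^71 ≡ 39·96·120·57 ≡ 32 (mod 149)
66·32 = 2112 ≡ 26 (mod 149)
26 ≡ 26 (mod 149), so the signature is genuine.

yes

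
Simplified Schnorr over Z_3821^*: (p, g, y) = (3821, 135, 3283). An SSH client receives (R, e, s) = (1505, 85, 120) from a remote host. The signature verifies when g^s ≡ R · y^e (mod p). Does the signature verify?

does not verify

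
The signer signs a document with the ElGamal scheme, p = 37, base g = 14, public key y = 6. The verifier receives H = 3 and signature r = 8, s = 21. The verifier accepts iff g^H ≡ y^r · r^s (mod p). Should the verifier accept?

accept

Left side g^H mod p:
14^2 = 196 ≡ 11
3 = 2 + 1, so 14^3 ≡ 11·14 ≡ 6 (mod 37)
Right side y^r · r^s mod p:
6^2 = 36
6^4 ≡ 36^2 = 1296 ≡ 1
6^8 ≡ 1^2 = 1
8^2 = 64 ≡ 27
8^4 ≡ 27^2 = 729 ≡ 26
8^8 ≡ 26^2 = 676 ≡ 10
8^16 ≡ 10^2 = 100 ≡ 26
21 = 16 + 4 + 1, so 8^21 ≡ 26·26·8 ≡ 6 (mod 37)
1·6 = 6 ≡ 6 (mod 37)
6 ≡ 6 (mod 37), so the signature is genuine.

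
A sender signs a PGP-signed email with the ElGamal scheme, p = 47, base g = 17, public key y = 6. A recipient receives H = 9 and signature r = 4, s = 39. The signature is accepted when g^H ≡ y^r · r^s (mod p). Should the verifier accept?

reject

Left side g^H mod p:
17^9 mod 47 = 21
Right side y^r · r^s mod p:
6^4 mod 47 = 27
4^39 mod 47 = 42
27·42 = 1134 ≡ 6 (mod 47)
21 ≠ 6, so verification fails.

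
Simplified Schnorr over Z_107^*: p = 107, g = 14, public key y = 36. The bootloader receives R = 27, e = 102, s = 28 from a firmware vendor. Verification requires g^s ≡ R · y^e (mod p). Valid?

yes

g^s mod p:
14^2 = 196 ≡ 89
14^4 ≡ 89^2 = 7921 ≡ 3
14^8 ≡ 3^2 = 9
14^16 ≡ 9^2 = 81
28 = 16 + 8 + 4, so 14^28 ≡ 81·9·3 ≡ 47 (mod 107)
R · y^e mod p:
36^2 = 1296 ≡ 12
36^4 ≡ 12^2 = 144 ≡ 37
36^8 ≡ 37^2 = 1369 ≡ 85
36^16 ≡ 85^2 = 7225 ≡ 56
36^32 ≡ 56^2 = 3136 ≡ 33
36^64 ≡ 33^2 = 1089 ≡ 19
102 = 64 + 32 + 4 + 2, so 36^102 ≡ 19·33·37·12 ≡ 81 (mod 107)
27·81 = 2187 ≡ 47 (mod 107)
47 ≡ 47 (mod 107); signature holds.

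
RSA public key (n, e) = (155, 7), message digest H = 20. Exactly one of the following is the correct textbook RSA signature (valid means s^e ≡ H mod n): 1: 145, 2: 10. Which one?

2

Candidate 1: Squares mod 155: 145^1≡145, 145^2≡100, 145^4≡80; 7 = 4 + 2 + 1, so 145^7 ≡ 80·100·145 ≡ 135 (mod 155)
Candidate 2: Squares mod 155: 10^1≡10, 10^2≡100, 10^4≡80; 7 = 4 + 2 + 1, so 10^7 ≡ 80·100·10 ≡ 20 (mod 155)
  → matches H = 20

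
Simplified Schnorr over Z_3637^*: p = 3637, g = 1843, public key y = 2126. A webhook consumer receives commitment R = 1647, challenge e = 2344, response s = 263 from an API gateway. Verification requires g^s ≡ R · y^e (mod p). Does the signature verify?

verifies

g^s mod p:
1843^2 = 3396649 ≡ 3328
1843^4 ≡ 3328^2 = 11075584 ≡ 919
1843^8 ≡ 919^2 = 844561 ≡ 777
1843^16 ≡ 777^2 = 603729 ≡ 3624
1843^32 ≡ 3624^2 = 13133376 ≡ 169
1843^64 ≡ 169^2 = 28561 ≡ 3102
1843^128 ≡ 3102^2 = 9622404 ≡ 2539
1843^256 ≡ 2539^2 = 6446521 ≡ 1757
263 = 256 + 4 + 2 + 1, so 1843^263 ≡ 1757·919·3328·1843 ≡ 1167 (mod 3637)
R · y^e mod p:
2126^2 = 4519876 ≡ 2722
2126^4 ≡ 2722^2 = 7409284 ≡ 715
2126^8 ≡ 715^2 = 511225 ≡ 2045
2126^16 ≡ 2045^2 = 4182025 ≡ 3112
2126^32 ≡ 3112^2 = 9684544 ≡ 2850
2126^64 ≡ 2850^2 = 8122500 ≡ 1079
2126^128 ≡ 1079^2 = 1164241 ≡ 401
2126^256 ≡ 401^2 = 160801 ≡ 773
2126^512 ≡ 773^2 = 597529 ≡ 1061
2126^1024 ≡ 1061^2 = 1125721 ≡ 1888
2126^2048 ≡ 1888^2 = 3564544 ≡ 284
2344 = 2048 + 256 + 32 + 8, so 2126^2344 ≡ 284·773·2850·2045 ≡ 2432 (mod 3637)
1647·2432 = 4005504 ≡ 1167 (mod 3637)
1167 ≡ 1167 (mod 3637); signature holds.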